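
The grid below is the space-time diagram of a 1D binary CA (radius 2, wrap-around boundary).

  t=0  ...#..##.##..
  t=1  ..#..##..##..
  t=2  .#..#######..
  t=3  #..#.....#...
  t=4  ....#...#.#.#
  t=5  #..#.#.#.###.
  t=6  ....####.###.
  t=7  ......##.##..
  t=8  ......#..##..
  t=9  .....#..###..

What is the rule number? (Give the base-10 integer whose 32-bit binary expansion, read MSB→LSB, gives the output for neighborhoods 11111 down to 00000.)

1659393348

  [31] ##### => .  t=2,i=6
  [30] ####. => #  t=2,i=9
  [29] ###.# => #  t=5,i=11
  [28] ###.. => .  t=2,i=10
  [27] ##.## => .  t=0,i=8
  [26] ##.#. => .  t=5,i=12
  [25] ##..# => #  t=1,i=7
  [24] ##... => .  t=0,i=11
  [23] #.### => #  t=5,i=9
  [22] #.##. => #  t=0,i=9
  [21] #.#.# => #  t=4,i=10
  [20] #.#.. => .  t=4,i=12
  [19] #..## => #  t=0,i=5
  [18] #..#. => .  t=3,i=2
  [17] #...# => .  t=2,i=12
  [16] #.... => .  t=0,i=12
  [15] .#### => .  t=2,i=5
  [14] .###. => #  t=5,i=10
  [13] .##.# => .  t=0,i=7
  [12] .##.. => #  t=0,i=10
  [11] .#.## => .  t=5,i=8
  [10] .#.#. => #  t=4,i=9
  [9] .#..# => .  t=0,i=4
  [8] .#... => #  t=3,i=4
  [7] ..### => .  t=2,i=4
  [6] ..##. => #  t=0,i=6
  [5] ..#.# => .  t=4,i=8
  [4] ..#.. => .  t=0,i=3
  [3] ...## => .  t=6,i=3
  [2] ...#. => #  t=0,i=2
  [1] ....# => .  t=0,i=1
  [0] ..... => .  t=0,i=0
  bits 01100010111010000101010101000100 = 1659393348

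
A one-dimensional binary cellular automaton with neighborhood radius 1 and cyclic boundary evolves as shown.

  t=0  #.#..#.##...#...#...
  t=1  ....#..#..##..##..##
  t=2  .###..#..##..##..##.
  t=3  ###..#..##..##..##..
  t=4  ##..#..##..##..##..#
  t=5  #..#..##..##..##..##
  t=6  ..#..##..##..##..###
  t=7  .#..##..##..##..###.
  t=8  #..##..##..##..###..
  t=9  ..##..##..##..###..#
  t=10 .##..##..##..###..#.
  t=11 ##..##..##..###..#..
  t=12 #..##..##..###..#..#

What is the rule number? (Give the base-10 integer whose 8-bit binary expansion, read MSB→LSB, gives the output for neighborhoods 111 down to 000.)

  ###|#  b7=1 t=2,i=2
  ##.|.  b6=0 t=0,i=8
  #.#|.  b5=0 t=0,i=1
  #..|.  b4=0 t=0,i=3
  .##|#  b3=1 t=0,i=7
  .#.|.  b2=0 t=0,i=0
  ..#|#  b1=1 t=0,i=4
  ...|#  b0=1 t=0,i=10
  bits 10001011 = 139

139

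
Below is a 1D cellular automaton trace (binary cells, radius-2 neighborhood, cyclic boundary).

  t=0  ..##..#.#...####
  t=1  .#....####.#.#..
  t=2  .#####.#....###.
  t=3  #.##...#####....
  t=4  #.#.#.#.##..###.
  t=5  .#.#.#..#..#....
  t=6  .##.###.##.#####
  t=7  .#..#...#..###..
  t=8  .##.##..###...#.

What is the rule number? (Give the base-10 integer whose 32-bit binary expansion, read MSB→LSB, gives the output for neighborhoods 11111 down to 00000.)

  #####|#  b31=1 t=2,i=3
  ####.|.  b30=0 t=0,i=14
  ###.#|.  b29=0 t=1,i=9
  ###..|.  b28=0 t=0,i=15
  ##.##|.  b27=0 t=6,i=0
  ##.#.|.  b26=0 t=1,i=10
  ##..#|.  b25=0 t=0,i=0
  ##...|#  b24=1 t=3,i=4
  #.###|#  b23=1 t=6,i=4
  #.##.|#  b22=1 t=3,i=2
  #.#.#|.  b21=0 t=1,i=11
  #.#..|#  b20=1 t=0,i=8
  #..##|#  b19=1 t=0,i=1
  #..#.|.  b18=0 t=0,i=5
  #...#|.  b17=0 t=0,i=10
  #....|#  b16=1 t=1,i=3
  .####|#  b15=1 t=0,i=13
  .###.|.  b14=0 t=2,i=13
  .##.#|.  b13=0 t=6,i=2
  .##..|.  b12=0 t=0,i=3
  .#.##|.  b11=0 t=3,i=1
  .#.#.|#  b10=1 t=0,i=7
  .#..#|#  b9=1 t=5,i=6
  .#...|#  b8=1 t=0,i=9
  ..###|.  b7=0 t=0,i=12
  ..##.|.  b6=0 t=0,i=2
  ..#.#|#  b5=1 t=0,i=6
  ..#..|#  b4=1 t=1,i=1
  ...##|#  b3=1 t=0,i=11
  ...#.|.  b2=0 t=1,i=0
  ....#|#  b1=1 t=1,i=4
  .....|#  b0=1 t=5,i=14
  bits 10000001110110011000011100111011 = 2178516795

2178516795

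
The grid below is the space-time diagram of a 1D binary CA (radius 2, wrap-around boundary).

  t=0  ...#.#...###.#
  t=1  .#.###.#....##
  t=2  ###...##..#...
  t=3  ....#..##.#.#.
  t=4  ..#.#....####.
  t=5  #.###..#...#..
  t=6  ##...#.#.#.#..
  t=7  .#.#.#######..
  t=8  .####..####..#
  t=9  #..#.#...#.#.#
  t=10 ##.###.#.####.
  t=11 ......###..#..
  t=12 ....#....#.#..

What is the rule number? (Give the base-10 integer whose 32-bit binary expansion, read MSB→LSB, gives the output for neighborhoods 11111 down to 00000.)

  nb #####: next=#  (t=7,i=7, bit31=1)
  nb ####.: next=#  (t=4,i=11, bit30=1)
  nb ###.#: next=.  (t=0,i=11, bit29=0)
  nb ###..: next=.  (t=2,i=2, bit28=0)
  nb ##.##: next=.  (t=10,i=2, bit27=0)
  nb ##.#.: next=#  (t=0,i=12, bit26=1)
  nb ##..#: next=#  (t=2,i=8, bit25=1)
  nb ##...: next=.  (t=2,i=3, bit24=0)
  nb #.###: next=.  (t=1,i=3, bit23=0)
  nb #.##.: next=.  (t=9,i=13, bit22=0)
  nb #.#.#: next=#  (t=1,i=1, bit21=1)
  nb #.#..: next=#  (t=0,i=5, bit20=1)
  nb #..##: next=.  (t=3,i=6, bit19=0)
  nb #..#.: next=.  (t=2,i=9, bit18=0)
  nb #...#: next=#  (t=0,i=1, bit17=1)
  nb #....: next=.  (t=1,i=9, bit16=0)
  nb .####: next=.  (t=4,i=10, bit15=0)
  nb .###.: next=.  (t=0,i=10, bit14=0)
  nb .##.#: next=.  (t=1,i=13, bit13=0)
  nb .##..: next=#  (t=2,i=7, bit12=1)
  nb .#.##: next=#  (t=1,i=2, bit11=1)
  nb .#.#.: next=#  (t=0,i=4, bit10=1)
  nb .#..#: next=.  (t=3,i=5, bit9=0)
  nb .#...: next=.  (t=0,i=0, bit8=0)
  nb ..###: next=.  (t=0,i=9, bit7=0)
  nb ..##.: next=.  (t=1,i=12, bit6=0)
  nb ..#.#: next=#  (t=0,i=3, bit5=1)
  nb ..#..: next=#  (t=2,i=10, bit4=1)
  nb ...##: next=.  (t=0,i=8, bit3=0)
  nb ...#.: next=.  (t=0,i=2, bit2=0)
  nb ....#: next=#  (t=1,i=10, bit1=1)
  nb .....: next=.  (t=3,i=1, bit0=0)
  bits 11000110001100100001110000110010 = 3325172786

3325172786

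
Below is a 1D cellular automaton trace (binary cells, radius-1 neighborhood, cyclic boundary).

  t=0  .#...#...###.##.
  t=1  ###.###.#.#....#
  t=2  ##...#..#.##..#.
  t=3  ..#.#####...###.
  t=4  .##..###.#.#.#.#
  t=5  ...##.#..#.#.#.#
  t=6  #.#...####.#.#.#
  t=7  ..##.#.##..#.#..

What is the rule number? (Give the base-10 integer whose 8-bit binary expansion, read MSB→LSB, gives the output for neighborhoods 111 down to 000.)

  nb ###: next=#  (t=0,i=10, bit7=1)
  nb ##.: next=.  (t=0,i=11, bit6=0)
  nb #.#: next=.  (t=0,i=12, bit5=0)
  nb #..: next=#  (t=0,i=2, bit4=1)
  nb .##: next=.  (t=0,i=9, bit3=0)
  nb .#.: next=#  (t=0,i=1, bit2=1)
  nb ..#: next=#  (t=0,i=0, bit1=1)
  nb ...: next=.  (t=0,i=3, bit0=0)
  bits 10010110 = 150

150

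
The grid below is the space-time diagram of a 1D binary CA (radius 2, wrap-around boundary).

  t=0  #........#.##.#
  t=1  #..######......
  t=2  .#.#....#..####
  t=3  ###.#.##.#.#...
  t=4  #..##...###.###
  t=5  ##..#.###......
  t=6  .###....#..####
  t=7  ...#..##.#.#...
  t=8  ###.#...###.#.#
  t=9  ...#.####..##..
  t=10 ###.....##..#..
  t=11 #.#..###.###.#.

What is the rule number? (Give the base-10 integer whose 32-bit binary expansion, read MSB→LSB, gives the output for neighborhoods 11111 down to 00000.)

371595151

  [31] ##### => .  t=1,i=5
  [30] ####. => .  t=1,i=7
  [29] ###.# => .  t=2,i=14
  [28] ###.. => #  t=1,i=8
  [27] ##.## => .  t=0,i=13
  [26] ##.#. => #  t=2,i=0
  [25] ##..# => #  t=4,i=1
  [24] ##... => .  t=0,i=1
  [23] #.### => .  t=4,i=12
  [22] #.##. => .  t=0,i=11
  [21] #.#.# => #  t=2,i=1
  [20] #.#.. => .  t=2,i=3
  [19] #..## => .  t=1,i=2
  [18] #..#. => #  t=5,i=3
  [17] #...# => #  t=3,i=13
  [16] #.... => .  t=0,i=2
  [15] .#### => .  t=1,i=4
  [14] .###. => .  t=3,i=1
  [13] .##.# => .  t=0,i=12
  [12] .##.. => #  t=0,i=0
  [11] .#.## => .  t=0,i=10
  [10] .#.#. => #  t=2,i=2
  [9] .#..# => #  t=1,i=1
  [8] .#... => #  t=2,i=4
  [7] ..### => #  t=1,i=3
  [6] ..##. => .  t=4,i=3
  [5] ..#.# => .  t=0,i=9
  [4] ..#.. => .  t=1,i=0
  [3] ...## => #  t=3,i=14
  [2] ...#. => #  t=0,i=8
  [1] ....# => #  t=0,i=7
  [0] ..... => #  t=0,i=3
  bits 00010110001001100001011110001111 = 371595151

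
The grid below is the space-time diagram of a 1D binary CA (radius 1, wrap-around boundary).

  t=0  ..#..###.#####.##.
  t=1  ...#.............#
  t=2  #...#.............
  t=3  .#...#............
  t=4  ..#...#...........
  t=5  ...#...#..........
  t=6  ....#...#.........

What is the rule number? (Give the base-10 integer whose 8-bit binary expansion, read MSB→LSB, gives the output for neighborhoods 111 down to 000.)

  nb ###: next=.  (t=0,i=6, bit7=0)
  nb ##.: next=.  (t=0,i=7, bit6=0)
  nb #.#: next=.  (t=0,i=8, bit5=0)
  nb #..: next=#  (t=0,i=3, bit4=1)
  nb .##: next=.  (t=0,i=5, bit3=0)
  nb .#.: next=.  (t=0,i=2, bit2=0)
  nb ..#: next=.  (t=0,i=1, bit1=0)
  nb ...: next=.  (t=0,i=0, bit0=0)
  bits 00010000 = 16

16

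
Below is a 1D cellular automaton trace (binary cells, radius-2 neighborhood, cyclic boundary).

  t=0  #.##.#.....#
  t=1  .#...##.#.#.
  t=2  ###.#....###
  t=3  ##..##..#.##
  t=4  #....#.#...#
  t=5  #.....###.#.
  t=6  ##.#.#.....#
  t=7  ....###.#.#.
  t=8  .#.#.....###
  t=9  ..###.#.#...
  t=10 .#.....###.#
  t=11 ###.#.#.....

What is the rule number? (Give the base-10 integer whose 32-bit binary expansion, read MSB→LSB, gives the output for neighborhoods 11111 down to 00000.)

3356792601

  ##### -> #   bit 31 = 1  t=2,i=0
  ####. -> #   bit 30 = 1  t=2,i=1
  ###.# -> .   bit 29 = 0  t=2,i=2
  ###.. -> .   bit 28 = 0  t=3,i=1
  ##.## -> #   bit 27 = 1  t=0,i=1
  ##.#. -> .   bit 26 = 0  t=0,i=4
  ##..# -> .   bit 25 = 0  t=3,i=2
  ##... -> .   bit 24 = 0  t=4,i=1
  #.### -> .   bit 23 = 0  t=3,i=10
  #.##. -> .   bit 22 = 0  t=0,i=2
  #.#.# -> .   bit 21 = 0  t=1,i=8
  #.#.. -> #   bit 20 = 1  t=0,i=5
  #..## -> .   bit 19 = 0  t=3,i=3
  #..#. -> #   bit 18 = 1  t=1,i=0
  #...# -> .   bit 17 = 0  t=1,i=3
  #.... -> .   bit 16 = 0  t=0,i=7
  .#### -> #   bit 15 = 1  t=2,i=10
  .###. -> .   bit 14 = 0  t=5,i=7
  .##.# -> .   bit 13 = 0  t=0,i=0
  .##.. -> #   bit 12 = 1  t=3,i=5
  .#.## -> .   bit 11 = 0  t=3,i=9
  .#.#. -> #   bit 10 = 1  t=1,i=9
  .#..# -> #   bit 9 = 1  t=1,i=11
  .#... -> #   bit 8 = 1  t=0,i=6
  ..### -> .   bit 7 = 0  t=2,i=9
  ..##. -> .   bit 6 = 0  t=0,i=11
  ..#.# -> .   bit 5 = 0  t=3,i=8
  ..#.. -> #   bit 4 = 1  t=1,i=1
  ...## -> #   bit 3 = 1  t=0,i=10
  ...#. -> .   bit 2 = 0  t=4,i=4
  ....# -> .   bit 1 = 0  t=0,i=9
  ..... -> #   bit 0 = 1  t=0,i=8
  bits 11001000000101001001011100011001 = 3356792601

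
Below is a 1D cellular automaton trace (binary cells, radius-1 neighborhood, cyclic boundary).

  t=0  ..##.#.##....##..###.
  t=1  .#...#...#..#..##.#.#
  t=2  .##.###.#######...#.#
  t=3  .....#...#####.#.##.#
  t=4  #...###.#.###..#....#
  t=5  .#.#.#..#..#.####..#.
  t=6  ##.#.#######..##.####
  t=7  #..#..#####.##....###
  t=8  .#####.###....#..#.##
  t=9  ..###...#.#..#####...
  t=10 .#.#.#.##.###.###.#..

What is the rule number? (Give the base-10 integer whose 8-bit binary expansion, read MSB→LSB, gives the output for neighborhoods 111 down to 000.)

  ###|#  b7=1 t=0,i=18
  ##.|.  b6=0 t=0,i=3
  #.#|.  b5=0 t=0,i=4
  #..|#  b4=1 t=0,i=9
  .##|.  b3=0 t=0,i=2
  .#.|#  b2=1 t=0,i=5
  ..#|#  b1=1 t=0,i=1
  ...|.  b0=0 t=0,i=0
  bits 10010110 = 150

150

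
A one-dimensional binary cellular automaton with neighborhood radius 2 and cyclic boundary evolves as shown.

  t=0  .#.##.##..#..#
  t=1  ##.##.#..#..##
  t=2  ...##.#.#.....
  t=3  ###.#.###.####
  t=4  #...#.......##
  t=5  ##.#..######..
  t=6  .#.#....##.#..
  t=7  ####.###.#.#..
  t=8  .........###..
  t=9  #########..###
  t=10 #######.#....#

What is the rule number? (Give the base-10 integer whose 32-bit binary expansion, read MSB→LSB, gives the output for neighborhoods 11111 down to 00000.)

  [31] ##### => #  t=3,i=0
  [30] ####. => .  t=1,i=0
  [29] ###.# => .  t=1,i=1
  [28] ###.. => #  t=4,i=0
  [27] ##.## => .  t=0,i=5
  [26] ##.#. => .  t=1,i=5
  [25] ##..# => .  t=0,i=8
  [24] ##... => #  t=4,i=1
  [23] #.### => .  t=3,i=6
  [22] #.##. => #  t=0,i=3
  [21] #.#.# => #  t=0,i=1
  [20] #.#.. => #  t=1,i=6
  [19] #..## => .  t=1,i=11
  [18] #..#. => #  t=0,i=9
  [17] #...# => .  t=4,i=2
  [16] #.... => #  t=2,i=10
  [15] .#### => .  t=1,i=13
  [14] .###. => .  t=3,i=7
  [13] .##.# => #  t=0,i=4
  [12] .##.. => .  t=0,i=7
  [11] .#.## => .  t=0,i=2
  [10] .#.#. => #  t=0,i=0
  [9] .#..# => .  t=0,i=11
  [8] .#... => .  t=2,i=9
  [7] ..### => .  t=1,i=12
  [6] ..##. => .  t=2,i=3
  [5] ..#.# => #  t=0,i=13
  [4] ..#.. => .  t=0,i=10
  [3] ...## => #  t=2,i=2
  [2] ...#. => #  t=4,i=3
  [1] ....# => #  t=2,i=1
  [0] ..... => #  t=2,i=0
  bits 10010001011101010010010000101111 = 2440373295

2440373295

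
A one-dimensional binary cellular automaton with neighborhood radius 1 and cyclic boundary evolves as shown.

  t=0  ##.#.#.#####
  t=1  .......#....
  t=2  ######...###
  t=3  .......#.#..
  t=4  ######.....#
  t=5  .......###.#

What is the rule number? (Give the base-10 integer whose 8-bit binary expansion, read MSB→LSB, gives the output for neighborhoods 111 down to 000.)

9

  nb ###: next=.  (t=0,i=0, bit7=0)
  nb ##.: next=.  (t=0,i=1, bit6=0)
  nb #.#: next=.  (t=0,i=2, bit5=0)
  nb #..: next=.  (t=1,i=8, bit4=0)
  nb .##: next=#  (t=0,i=7, bit3=1)
  nb .#.: next=.  (t=0,i=3, bit2=0)
  nb ..#: next=.  (t=1,i=6, bit1=0)
  nb ...: next=#  (t=1,i=0, bit0=1)
  bits 00001001 = 9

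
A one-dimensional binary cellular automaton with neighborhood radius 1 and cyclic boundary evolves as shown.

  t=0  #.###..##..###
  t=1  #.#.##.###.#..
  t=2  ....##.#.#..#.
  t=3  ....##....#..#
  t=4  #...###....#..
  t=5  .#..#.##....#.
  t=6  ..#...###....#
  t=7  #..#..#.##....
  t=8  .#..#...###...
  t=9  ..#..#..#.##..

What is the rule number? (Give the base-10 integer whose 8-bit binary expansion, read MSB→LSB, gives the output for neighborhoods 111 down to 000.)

  nb ###: next=.  (t=0,i=3, bit7=0)
  nb ##.: next=#  (t=0,i=0, bit6=1)
  nb #.#: next=.  (t=0,i=1, bit5=0)
  nb #..: next=#  (t=0,i=5, bit4=1)
  nb .##: next=#  (t=0,i=2, bit3=1)
  nb .#.: next=.  (t=1,i=0, bit2=0)
  nb ..#: next=.  (t=0,i=6, bit1=0)
  nb ...: next=.  (t=2,i=0, bit0=0)
  bits 01011000 = 88

88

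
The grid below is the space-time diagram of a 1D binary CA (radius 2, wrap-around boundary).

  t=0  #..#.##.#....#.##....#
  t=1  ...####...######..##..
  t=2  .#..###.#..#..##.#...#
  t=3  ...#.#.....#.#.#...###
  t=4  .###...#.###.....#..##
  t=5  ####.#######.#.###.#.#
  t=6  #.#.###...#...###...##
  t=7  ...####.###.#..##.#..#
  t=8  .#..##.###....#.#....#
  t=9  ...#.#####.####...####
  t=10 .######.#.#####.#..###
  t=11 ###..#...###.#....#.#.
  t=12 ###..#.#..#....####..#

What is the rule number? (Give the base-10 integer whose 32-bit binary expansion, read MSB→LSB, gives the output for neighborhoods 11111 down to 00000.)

1489758262

  ##### -> .   bit 31 = 0  t=1,i=12
  ####. -> #   bit 30 = 1  t=1,i=5
  ###.# -> .   bit 29 = 0  t=2,i=6
  ###.. -> #   bit 28 = 1  t=1,i=6
  ##.## -> #   bit 27 = 1  t=4,i=0
  ##.#. -> .   bit 26 = 0  t=0,i=7
  ##..# -> .   bit 25 = 0  t=0,i=1
  ##... -> .   bit 24 = 0  t=0,i=17
  #.### -> #   bit 23 = 1  t=4,i=1
  #.##. -> #   bit 22 = 1  t=0,i=5
  #.#.# -> .   bit 21 = 0  t=3,i=13
  #.#.. -> .   bit 20 = 0  t=0,i=8
  #..## -> #   bit 19 = 1  t=1,i=17
  #..#. -> .   bit 18 = 0  t=0,i=2
  #...# -> #   bit 17 = 1  t=1,i=8
  #.... -> #   bit 16 = 1  t=0,i=10
  .#### -> #   bit 15 = 1  t=1,i=4
  .###. -> #   bit 14 = 1  t=2,i=5
  .##.# -> #   bit 13 = 1  t=0,i=6
  .##.. -> .   bit 12 = 0  t=0,i=0
  .#.## -> #   bit 11 = 1  t=0,i=4
  .#.#. -> .   bit 10 = 0  t=2,i=0
  .#..# -> .   bit 9 = 0  t=2,i=2
  .#... -> .   bit 8 = 0  t=0,i=9
  ..### -> .   bit 7 = 0  t=1,i=3
  ..##. -> .   bit 6 = 0  t=0,i=21
  ..#.# -> #   bit 5 = 1  t=0,i=3
  ..#.. -> #   bit 4 = 1  t=2,i=11
  ...## -> .   bit 3 = 0  t=0,i=20
  ...#. -> #   bit 2 = 1  t=0,i=12
  ....# -> #   bit 1 = 1  t=0,i=11
  ..... -> .   bit 0 = 0  t=1,i=0
  bits 01011000110010111110100000110110 = 1489758262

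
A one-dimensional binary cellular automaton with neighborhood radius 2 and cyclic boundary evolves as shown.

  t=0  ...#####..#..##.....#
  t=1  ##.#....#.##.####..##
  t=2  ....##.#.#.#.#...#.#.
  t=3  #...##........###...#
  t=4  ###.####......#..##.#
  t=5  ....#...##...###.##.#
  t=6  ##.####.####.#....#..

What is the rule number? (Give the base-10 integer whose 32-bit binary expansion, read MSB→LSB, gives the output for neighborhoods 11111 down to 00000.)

  #####|.  b31=0 t=0,i=5
  ####.|.  b30=0 t=0,i=6
  ###.#|.  b29=0 t=1,i=1
  ###..|.  b28=0 t=0,i=7
  ##.##|.  b27=0 t=1,i=12
  ##.#.|.  b26=0 t=1,i=2
  ##..#|#  b25=1 t=0,i=8
  ##...|#  b24=1 t=0,i=15
  #.###|#  b23=1 t=1,i=13
  #.##.|.  b22=0 t=1,i=10
  #.#.#|.  b21=0 t=2,i=7
  #.#..|.  b20=0 t=1,i=3
  #..##|.  b19=0 t=0,i=12
  #..#.|.  b18=0 t=0,i=9
  #...#|#  b17=1 t=0,i=1
  #....|#  b16=1 t=0,i=16
  .####|.  b15=0 t=0,i=4
  .###.|.  b14=0 t=3,i=15
  .##.#|#  b13=1 t=1,i=11
  .##..|#  b12=1 t=0,i=14
  .#.##|#  b11=1 t=1,i=9
  .#.#.|.  b10=0 t=2,i=8
  .#..#|#  b9=1 t=0,i=11
  .#...|#  b8=1 t=0,i=0
  ..###|#  b7=1 t=0,i=3
  ..##.|#  b6=1 t=0,i=13
  ..#.#|.  b5=0 t=1,i=8
  ..#..|#  b4=1 t=0,i=10
  ...##|.  b3=0 t=0,i=2
  ...#.|#  b2=1 t=0,i=19
  ....#|.  b1=0 t=0,i=18
  .....|.  b0=0 t=0,i=17
  bits 00000011100000110011101111010100 = 58932180

58932180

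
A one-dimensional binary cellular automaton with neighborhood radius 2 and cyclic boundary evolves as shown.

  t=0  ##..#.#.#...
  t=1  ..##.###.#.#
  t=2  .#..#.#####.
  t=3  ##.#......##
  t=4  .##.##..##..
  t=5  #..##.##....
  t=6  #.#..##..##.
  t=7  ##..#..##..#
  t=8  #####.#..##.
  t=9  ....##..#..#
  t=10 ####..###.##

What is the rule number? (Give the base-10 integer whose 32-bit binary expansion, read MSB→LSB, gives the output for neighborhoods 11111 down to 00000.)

  [31] ##### => .  t=2,i=8
  [30] ####. => .  t=2,i=9
  [29] ###.# => #  t=1,i=7
  [28] ###.. => #  t=2,i=10
  [27] ##.## => #  t=1,i=4
  [26] ##.#. => #  t=1,i=8
  [25] ##..# => #  t=0,i=2
  [24] ##... => .  t=4,i=10
  [23] #.### => .  t=1,i=5
  [22] #.##. => #  t=4,i=4
  [21] #.#.# => #  t=0,i=6
  [20] #.#.. => .  t=0,i=8
  [19] #..## => #  t=1,i=1
  [18] #..#. => #  t=0,i=3
  [17] #...# => .  t=0,i=10
  [16] #.... => #  t=3,i=5
  [15] .#### => .  t=2,i=7
  [14] .###. => #  t=1,i=6
  [13] .##.# => .  t=1,i=3
  [12] .##.. => .  t=0,i=1
  [11] .#.## => .  t=2,i=5
  [10] .#.#. => #  t=0,i=5
  [9] .#..# => .  t=1,i=0
  [8] .#... => #  t=0,i=9
  [7] ..### => .  t=3,i=10
  [6] ..##. => .  t=0,i=0
  [5] ..#.# => .  t=0,i=4
  [4] ..#.. => #  t=2,i=1
  [3] ...## => #  t=0,i=11
  [2] ...#. => .  t=5,i=11
  [1] ....# => #  t=3,i=8
  [0] ..... => .  t=3,i=6
  bits 00111110011011010100010100011010 = 1047348506

1047348506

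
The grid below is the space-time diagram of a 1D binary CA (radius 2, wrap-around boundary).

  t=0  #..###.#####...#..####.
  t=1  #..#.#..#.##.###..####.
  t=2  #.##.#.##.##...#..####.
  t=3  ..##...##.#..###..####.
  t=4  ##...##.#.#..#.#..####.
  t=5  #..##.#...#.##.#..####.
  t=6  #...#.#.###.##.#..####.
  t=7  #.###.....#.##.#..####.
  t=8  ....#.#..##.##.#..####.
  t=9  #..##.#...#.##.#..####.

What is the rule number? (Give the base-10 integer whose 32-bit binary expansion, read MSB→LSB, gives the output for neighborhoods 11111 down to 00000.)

1884790972

  nb #####: next=.  (t=0,i=9, bit31=0)
  nb ####.: next=#  (t=0,i=10, bit30=1)
  nb ###.#: next=#  (t=0,i=5, bit29=1)
  nb ###..: next=#  (t=0,i=11, bit28=1)
  nb ##.##: next=.  (t=0,i=6, bit27=0)
  nb ##.#.: next=.  (t=0,i=22, bit26=0)
  nb ##..#: next=.  (t=1,i=16, bit25=0)
  nb ##...: next=.  (t=0,i=12, bit24=0)
  nb #.###: next=.  (t=0,i=7, bit23=0)
  nb #.##.: next=#  (t=1,i=10, bit22=1)
  nb #.#.#: next=.  (t=2,i=0, bit21=0)
  nb #.#..: next=#  (t=0,i=0, bit20=1)
  nb #..##: next=.  (t=0,i=2, bit19=0)
  nb #..#.: next=#  (t=1,i=2, bit18=1)
  nb #...#: next=#  (t=0,i=13, bit17=1)
  nb #....: next=#  (t=7,i=6, bit16=1)
  nb .####: next=#  (t=0,i=8, bit15=1)
  nb .###.: next=.  (t=0,i=4, bit14=0)
  nb .##.#: next=#  (t=1,i=11, bit13=1)
  nb .##..: next=.  (t=2,i=11, bit12=0)
  nb .#.##: next=.  (t=1,i=9, bit11=0)
  nb .#.#.: next=.  (t=1,i=4, bit10=0)
  nb .#..#: next=.  (t=0,i=1, bit9=0)
  nb .#...: next=.  (t=5,i=7, bit8=0)
  nb ..###: next=#  (t=0,i=3, bit7=1)
  nb ..##.: next=.  (t=3,i=2, bit6=0)
  nb ..#.#: next=#  (t=1,i=3, bit5=1)
  nb ..#..: next=#  (t=0,i=15, bit4=1)
  nb ...##: next=#  (t=3,i=1, bit3=1)
  nb ...#.: next=#  (t=0,i=14, bit2=1)
  nb ....#: next=.  (t=7,i=8, bit1=0)
  nb .....: next=.  (t=7,i=7, bit0=0)
  bits 01110000010101111010000010111100 = 1884790972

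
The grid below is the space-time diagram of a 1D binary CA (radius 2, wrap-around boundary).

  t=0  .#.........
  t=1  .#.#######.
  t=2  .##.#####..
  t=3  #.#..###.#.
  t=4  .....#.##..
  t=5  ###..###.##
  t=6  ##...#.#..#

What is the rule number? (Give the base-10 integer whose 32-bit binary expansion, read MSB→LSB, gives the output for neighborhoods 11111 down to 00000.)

  #####|#  b31=1 t=1,i=5
  ####.|#  b30=1 t=1,i=8
  ###.#|#  b29=1 t=3,i=7
  ###..|.  b28=0 t=1,i=9
  ##.##|.  b27=0 t=2,i=3
  ##.#.|#  b26=1 t=3,i=8
  ##..#|.  b25=0 t=1,i=10
  ##...|#  b24=1 t=2,i=9
  #.###|.  b23=0 t=1,i=3
  #.##.|#  b22=1 t=4,i=7
  #.#.#|.  b21=0 t=3,i=0
  #.#..|.  b20=0 t=3,i=2
  #..##|.  b19=0 t=3,i=4
  #..#.|.  b18=0 t=1,i=0
  #...#|.  b17=0 t=2,i=10
  #....|#  b16=1 t=0,i=3
  .####|#  b15=1 t=1,i=4
  .###.|.  b14=0 t=3,i=6
  .##.#|#  b13=1 t=2,i=2
  .##..|.  b12=0 t=4,i=8
  .#.##|#  b11=1 t=1,i=2
  .#.#.|.  b10=0 t=3,i=1
  .#..#|.  b9=0 t=3,i=3
  .#...|.  b8=0 t=0,i=2
  ..###|#  b7=1 t=3,i=5
  ..##.|.  b6=0 t=2,i=1
  ..#.#|#  b5=1 t=1,i=1
  ..#..|#  b4=1 t=0,i=1
  ...##|#  b3=1 t=2,i=0
  ...#.|.  b2=0 t=0,i=0
  ....#|.  b1=0 t=0,i=10
  .....|#  b0=1 t=0,i=4
  bits 11100101010000011010100010111001 = 3846285497

3846285497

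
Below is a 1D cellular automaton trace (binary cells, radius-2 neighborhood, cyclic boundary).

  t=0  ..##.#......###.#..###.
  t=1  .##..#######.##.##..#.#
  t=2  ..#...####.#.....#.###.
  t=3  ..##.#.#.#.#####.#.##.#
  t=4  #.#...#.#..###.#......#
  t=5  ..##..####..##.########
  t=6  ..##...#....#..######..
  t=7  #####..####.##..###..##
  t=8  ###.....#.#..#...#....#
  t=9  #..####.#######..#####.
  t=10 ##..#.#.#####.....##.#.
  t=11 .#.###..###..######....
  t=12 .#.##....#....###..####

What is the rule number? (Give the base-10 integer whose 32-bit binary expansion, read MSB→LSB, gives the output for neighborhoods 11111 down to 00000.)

  [31] ##### => #  t=1,i=7
  [30] ####. => .  t=1,i=10
  [29] ###.# => #  t=0,i=14
  [28] ###.. => .  t=0,i=21
  [27] ##.## => .  t=1,i=12
  [26] ##.#. => .  t=0,i=4
  [25] ##..# => .  t=1,i=3
  [24] ##... => #  t=0,i=22
  [23] #.### => #  t=2,i=19
  [22] #.##. => .  t=1,i=1
  [21] #.#.# => .  t=1,i=22
  [20] #.#.. => #  t=0,i=5
  [19] #..## => .  t=0,i=18
  [18] #..#. => #  t=1,i=19
  [17] #...# => .  t=0,i=0
  [16] #.... => #  t=0,i=7
  [15] .#### => #  t=1,i=6
  [14] .###. => #  t=0,i=13
  [13] .##.# => .  t=0,i=3
  [12] .##.. => #  t=1,i=2
  [11] .#.## => .  t=1,i=0
  [10] .#.#. => #  t=1,i=21
  [9] .#..# => #  t=0,i=17
  [8] .#... => #  t=0,i=6
  [7] ..### => .  t=0,i=12
  [6] ..##. => #  t=0,i=2
  [5] ..#.# => #  t=1,i=20
  [4] ..#.. => #  t=2,i=2
  [3] ...## => #  t=0,i=1
  [2] ...#. => .  t=2,i=1
  [1] ....# => #  t=0,i=10
  [0] ..... => #  t=0,i=8
  bits 10100001100101011101011101111011 = 2710951803

2710951803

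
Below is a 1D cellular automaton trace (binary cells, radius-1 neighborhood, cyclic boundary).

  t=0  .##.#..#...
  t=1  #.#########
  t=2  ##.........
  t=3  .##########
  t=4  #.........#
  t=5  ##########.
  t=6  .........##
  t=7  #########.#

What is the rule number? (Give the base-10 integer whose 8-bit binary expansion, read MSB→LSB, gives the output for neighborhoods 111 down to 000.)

  [7] ### => .  t=1,i=3
  [6] ##. => #  t=0,i=2
  [5] #.# => #  t=0,i=3
  [4] #.. => #  t=0,i=5
  [3] .## => .  t=0,i=1
  [2] .#. => #  t=0,i=4
  [1] ..# => #  t=0,i=0
  [0] ... => #  t=0,i=9
  bits 01110111 = 119

119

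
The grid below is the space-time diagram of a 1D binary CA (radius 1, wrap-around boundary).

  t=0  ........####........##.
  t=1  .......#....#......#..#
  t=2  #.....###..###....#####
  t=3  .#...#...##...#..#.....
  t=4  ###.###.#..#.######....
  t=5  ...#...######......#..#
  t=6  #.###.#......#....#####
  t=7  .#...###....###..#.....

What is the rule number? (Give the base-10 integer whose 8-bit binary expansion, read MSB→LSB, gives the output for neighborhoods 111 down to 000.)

54

  ### -> .   bit 7 = 0  t=0,i=9
  ##. -> .   bit 6 = 0  t=0,i=11
  #.# -> #   bit 5 = 1  t=4,i=3
  #.. -> #   bit 4 = 1  t=0,i=12
  .## -> .   bit 3 = 0  t=0,i=8
  .#. -> #   bit 2 = 1  t=1,i=7
  ..# -> #   bit 1 = 1  t=0,i=7
  ... -> .   bit 0 = 0  t=0,i=0
  bits 00110110 = 54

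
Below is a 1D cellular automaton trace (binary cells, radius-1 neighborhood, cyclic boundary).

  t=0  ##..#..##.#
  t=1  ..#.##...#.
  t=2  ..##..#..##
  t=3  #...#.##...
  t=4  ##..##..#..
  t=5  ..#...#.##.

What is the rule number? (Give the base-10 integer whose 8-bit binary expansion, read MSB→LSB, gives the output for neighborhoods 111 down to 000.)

  [7] ### => .  t=0,i=0
  [6] ##. => .  t=0,i=1
  [5] #.# => #  t=0,i=9
  [4] #.. => #  t=0,i=2
  [3] .## => .  t=0,i=7
  [2] .#. => #  t=0,i=4
  [1] ..# => .  t=0,i=3
  [0] ... => .  t=1,i=0
  bits 00110100 = 52

52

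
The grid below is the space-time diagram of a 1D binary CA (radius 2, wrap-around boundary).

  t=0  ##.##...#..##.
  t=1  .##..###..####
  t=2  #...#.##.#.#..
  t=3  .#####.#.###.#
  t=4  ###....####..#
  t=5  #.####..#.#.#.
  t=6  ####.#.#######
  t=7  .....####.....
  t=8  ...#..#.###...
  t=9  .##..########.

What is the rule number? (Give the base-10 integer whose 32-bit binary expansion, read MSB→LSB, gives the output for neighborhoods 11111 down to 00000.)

432008550

  [31] ##### => .  t=3,i=3
  [30] ####. => .  t=1,i=12
  [29] ###.# => .  t=1,i=13
  [28] ###.. => #  t=1,i=7
  [27] ##.## => #  t=0,i=2
  [26] ##.#. => .  t=2,i=8
  [25] ##..# => .  t=1,i=3
  [24] ##... => #  t=0,i=5
  [23] #.### => #  t=3,i=1
  [22] #.##. => .  t=0,i=0
  [21] #.#.# => #  t=2,i=9
  [20] #.#.. => #  t=2,i=11
  [19] #..## => #  t=0,i=10
  [18] #..#. => #  t=2,i=13
  [17] #...# => #  t=0,i=6
  [16] #.... => #  t=4,i=4
  [15] .#### => #  t=1,i=11
  [14] .###. => #  t=1,i=6
  [13] .##.# => #  t=0,i=1
  [12] .##.. => .  t=0,i=4
  [11] .#.## => #  t=2,i=5
  [10] .#.#. => #  t=2,i=10
  [9] .#..# => .  t=0,i=9
  [8] .#... => #  t=2,i=1
  [7] ..### => .  t=1,i=5
  [6] ..##. => #  t=0,i=11
  [5] ..#.# => #  t=2,i=4
  [4] ..#.. => .  t=0,i=8
  [3] ...## => .  t=4,i=6
  [2] ...#. => #  t=0,i=7
  [1] ....# => #  t=4,i=5
  [0] ..... => .  t=7,i=0
  bits 00011001101111111110110101100110 = 432008550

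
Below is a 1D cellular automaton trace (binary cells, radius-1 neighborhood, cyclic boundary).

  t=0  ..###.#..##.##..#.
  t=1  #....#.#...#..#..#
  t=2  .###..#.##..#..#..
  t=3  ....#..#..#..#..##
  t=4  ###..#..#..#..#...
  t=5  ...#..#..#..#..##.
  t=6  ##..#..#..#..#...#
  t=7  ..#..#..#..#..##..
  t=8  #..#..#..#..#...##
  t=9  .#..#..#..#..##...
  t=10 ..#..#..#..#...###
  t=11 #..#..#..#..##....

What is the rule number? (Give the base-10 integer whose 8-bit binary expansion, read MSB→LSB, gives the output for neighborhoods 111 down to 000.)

49

  ###|.  b7=0 t=0,i=3
  ##.|.  b6=0 t=0,i=4
  #.#|#  b5=1 t=0,i=5
  #..|#  b4=1 t=0,i=7
  .##|.  b3=0 t=0,i=2
  .#.|.  b2=0 t=0,i=6
  ..#|.  b1=0 t=0,i=1
  ...|#  b0=1 t=0,i=0
  bits 00110001 = 49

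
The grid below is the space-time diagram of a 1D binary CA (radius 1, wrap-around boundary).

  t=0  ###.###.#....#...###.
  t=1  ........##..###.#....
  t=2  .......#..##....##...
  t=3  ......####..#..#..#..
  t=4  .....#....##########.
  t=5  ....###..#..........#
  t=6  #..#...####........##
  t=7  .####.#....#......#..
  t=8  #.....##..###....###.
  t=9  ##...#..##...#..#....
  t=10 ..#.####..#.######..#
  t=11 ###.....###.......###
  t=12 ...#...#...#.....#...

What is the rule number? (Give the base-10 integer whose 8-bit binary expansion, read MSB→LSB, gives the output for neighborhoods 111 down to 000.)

22

  [7] ### => .  t=0,i=1
  [6] ##. => .  t=0,i=2
  [5] #.# => .  t=0,i=3
  [4] #.. => #  t=0,i=9
  [3] .## => .  t=0,i=0
  [2] .#. => #  t=0,i=8
  [1] ..# => #  t=0,i=12
  [0] ... => .  t=0,i=10
  bits 00010110 = 22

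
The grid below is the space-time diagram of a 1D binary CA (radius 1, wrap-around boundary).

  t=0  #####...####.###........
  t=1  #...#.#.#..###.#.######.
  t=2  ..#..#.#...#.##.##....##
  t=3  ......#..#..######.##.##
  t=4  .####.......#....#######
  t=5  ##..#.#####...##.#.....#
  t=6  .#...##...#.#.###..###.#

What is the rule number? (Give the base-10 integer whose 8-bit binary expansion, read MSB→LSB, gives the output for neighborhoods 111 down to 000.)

105

  [7] ### => .  t=0,i=1
  [6] ##. => #  t=0,i=4
  [5] #.# => #  t=0,i=12
  [4] #.. => .  t=0,i=5
  [3] .## => #  t=0,i=0
  [2] .#. => .  t=1,i=0
  [1] ..# => .  t=0,i=7
  [0] ... => #  t=0,i=6
  bits 01101001 = 105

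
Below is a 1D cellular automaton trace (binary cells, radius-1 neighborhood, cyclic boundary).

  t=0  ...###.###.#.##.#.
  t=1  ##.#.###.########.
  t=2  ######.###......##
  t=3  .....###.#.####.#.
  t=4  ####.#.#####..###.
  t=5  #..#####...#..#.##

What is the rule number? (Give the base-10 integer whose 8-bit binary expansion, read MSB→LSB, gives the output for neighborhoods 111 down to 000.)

  ### -> .   bit 7 = 0  t=0,i=4
  ##. -> #   bit 6 = 1  t=0,i=5
  #.# -> #   bit 5 = 1  t=0,i=6
  #.. -> .   bit 4 = 0  t=0,i=17
  .## -> #   bit 3 = 1  t=0,i=3
  .#. -> #   bit 2 = 1  t=0,i=11
  ..# -> .   bit 1 = 0  t=0,i=2
  ... -> #   bit 0 = 1  t=0,i=0
  bits 01101101 = 109

109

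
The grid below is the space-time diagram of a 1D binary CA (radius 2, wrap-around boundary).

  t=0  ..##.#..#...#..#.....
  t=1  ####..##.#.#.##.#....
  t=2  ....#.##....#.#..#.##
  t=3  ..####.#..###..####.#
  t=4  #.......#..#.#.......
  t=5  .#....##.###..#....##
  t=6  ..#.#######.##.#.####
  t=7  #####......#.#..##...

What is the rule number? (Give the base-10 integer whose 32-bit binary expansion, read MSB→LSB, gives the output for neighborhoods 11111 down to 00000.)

  #####|.  b31=0 t=6,i=6
  ####.|.  b30=0 t=1,i=2
  ###.#|.  b29=0 t=3,i=5
  ###..|.  b28=0 t=1,i=3
  ##.##|#  b27=1 t=5,i=8
  ##.#.|.  b26=0 t=0,i=4
  ##..#|#  b25=1 t=1,i=4
  ##...|.  b24=0 t=2,i=0
  #.###|#  b23=1 t=5,i=9
  #.##.|.  b22=0 t=1,i=13
  #.#.#|.  b21=0 t=1,i=9
  #.#..|.  b20=0 t=0,i=5
  #..##|.  b19=0 t=1,i=5
  #..#.|#  b18=1 t=0,i=7
  #...#|.  b17=0 t=0,i=10
  #....|.  b16=0 t=0,i=17
  .####|.  b15=0 t=1,i=1
  .###.|#  b14=1 t=3,i=11
  .##.#|#  b13=1 t=0,i=3
  .##..|#  b12=1 t=2,i=7
  .#.##|#  b11=1 t=1,i=12
  .#.#.|.  b10=0 t=1,i=10
  .#..#|#  b9=1 t=0,i=6
  .#...|#  b8=1 t=0,i=9
  ..###|.  b7=0 t=1,i=0
  ..##.|#  b6=1 t=0,i=2
  ..#.#|#  b5=1 t=2,i=4
  ..#..|.  b4=0 t=0,i=8
  ...##|#  b3=1 t=0,i=1
  ...#.|#  b2=1 t=0,i=11
  ....#|#  b1=1 t=0,i=0
  .....|.  b0=0 t=0,i=18
  bits 00001010100001000111101101101110 = 176454510

176454510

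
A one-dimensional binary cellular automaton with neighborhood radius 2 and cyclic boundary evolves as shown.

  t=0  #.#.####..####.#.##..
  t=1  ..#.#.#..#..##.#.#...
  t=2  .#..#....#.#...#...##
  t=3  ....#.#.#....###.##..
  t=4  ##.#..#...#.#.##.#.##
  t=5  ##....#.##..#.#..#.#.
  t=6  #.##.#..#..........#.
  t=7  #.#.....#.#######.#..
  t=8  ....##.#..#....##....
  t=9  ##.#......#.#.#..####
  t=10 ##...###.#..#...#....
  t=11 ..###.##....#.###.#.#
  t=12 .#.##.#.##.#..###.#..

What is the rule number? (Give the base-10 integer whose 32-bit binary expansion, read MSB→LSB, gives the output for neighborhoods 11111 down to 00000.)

1642807325

  nb #####: next=.  (t=7,i=12, bit31=0)
  nb ####.: next=#  (t=0,i=6, bit30=1)
  nb ###.#: next=#  (t=0,i=13, bit29=1)
  nb ###..: next=.  (t=0,i=7, bit28=0)
  nb ##.##: next=.  (t=3,i=16, bit27=0)
  nb ##.#.: next=.  (t=0,i=14, bit26=0)
  nb ##..#: next=.  (t=0,i=8, bit25=0)
  nb ##...: next=#  (t=3,i=19, bit24=1)
  nb #.###: next=#  (t=0,i=4, bit23=1)
  nb #.##.: next=#  (t=0,i=17, bit22=1)
  nb #.#.#: next=#  (t=0,i=2, bit21=1)
  nb #.#..: next=.  (t=1,i=6, bit20=0)
  nb #..##: next=#  (t=0,i=9, bit19=1)
  nb #..#.: next=.  (t=0,i=20, bit18=0)
  nb #...#: next=#  (t=2,i=13, bit17=1)
  nb #....: next=#  (t=1,i=19, bit16=1)
  nb .####: next=.  (t=0,i=5, bit15=0)
  nb .###.: next=#  (t=3,i=14, bit14=1)
  nb .##.#: next=.  (t=1,i=13, bit13=0)
  nb .##..: next=.  (t=0,i=18, bit12=0)
  nb .#.##: next=.  (t=0,i=3, bit11=0)
  nb .#.#.: next=.  (t=0,i=1, bit10=0)
  nb .#..#: next=.  (t=1,i=7, bit9=0)
  nb .#...: next=.  (t=1,i=18, bit8=0)
  nb ..###: next=.  (t=0,i=10, bit7=0)
  nb ..##.: next=.  (t=1,i=12, bit6=0)
  nb ..#.#: next=.  (t=0,i=0, bit5=0)
  nb ..#..: next=#  (t=1,i=9, bit4=1)
  nb ...##: next=#  (t=2,i=18, bit3=1)
  nb ...#.: next=#  (t=1,i=1, bit2=1)
  nb ....#: next=.  (t=1,i=0, bit1=0)
  nb .....: next=#  (t=1,i=20, bit0=1)
  bits 01100001111010110100000000011101 = 1642807325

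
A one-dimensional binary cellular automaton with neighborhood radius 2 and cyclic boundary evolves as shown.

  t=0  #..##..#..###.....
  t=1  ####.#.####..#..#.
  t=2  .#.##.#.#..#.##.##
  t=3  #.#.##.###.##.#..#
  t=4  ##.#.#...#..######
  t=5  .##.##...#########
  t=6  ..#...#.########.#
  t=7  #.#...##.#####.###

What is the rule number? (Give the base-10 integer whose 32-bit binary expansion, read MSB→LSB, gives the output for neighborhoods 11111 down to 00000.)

2803412730

  nb #####: next=#  (t=4,i=14, bit31=1)
  nb ####.: next=.  (t=1,i=2, bit30=0)
  nb ###.#: next=#  (t=1,i=3, bit29=1)
  nb ###..: next=.  (t=0,i=12, bit28=0)
  nb ##.##: next=.  (t=2,i=15, bit27=0)
  nb ##.#.: next=#  (t=1,i=4, bit26=1)
  nb ##..#: next=#  (t=0,i=5, bit25=1)
  nb ##...: next=#  (t=0,i=13, bit24=1)
  nb #.###: next=.  (t=1,i=0, bit23=0)
  nb #.##.: next=.  (t=2,i=3, bit22=0)
  nb #.#.#: next=.  (t=1,i=5, bit21=0)
  nb #.#..: next=#  (t=2,i=8, bit20=1)
  nb #..##: next=#  (t=0,i=2, bit19=1)
  nb #..#.: next=.  (t=0,i=6, bit18=0)
  nb #...#: next=.  (t=4,i=7, bit17=0)
  nb #....: next=.  (t=0,i=14, bit16=0)
  nb .####: next=#  (t=1,i=1, bit15=1)
  nb .###.: next=.  (t=0,i=11, bit14=0)
  nb .##.#: next=#  (t=2,i=4, bit13=1)
  nb .##..: next=.  (t=0,i=4, bit12=0)
  nb .#.##: next=#  (t=1,i=6, bit11=1)
  nb .#.#.: next=#  (t=2,i=7, bit10=1)
  nb .#..#: next=#  (t=0,i=1, bit9=1)
  nb .#...: next=.  (t=4,i=6, bit8=0)
  nb ..###: next=#  (t=0,i=10, bit7=1)
  nb ..##.: next=#  (t=0,i=3, bit6=1)
  nb ..#.#: next=#  (t=1,i=16, bit5=1)
  nb ..#..: next=#  (t=0,i=0, bit4=1)
  nb ...##: next=#  (t=5,i=8, bit3=1)
  nb ...#.: next=.  (t=0,i=17, bit2=0)
  nb ....#: next=#  (t=0,i=16, bit1=1)
  nb .....: next=.  (t=0,i=15, bit0=0)
  bits 10100111000110001010111011111010 = 2803412730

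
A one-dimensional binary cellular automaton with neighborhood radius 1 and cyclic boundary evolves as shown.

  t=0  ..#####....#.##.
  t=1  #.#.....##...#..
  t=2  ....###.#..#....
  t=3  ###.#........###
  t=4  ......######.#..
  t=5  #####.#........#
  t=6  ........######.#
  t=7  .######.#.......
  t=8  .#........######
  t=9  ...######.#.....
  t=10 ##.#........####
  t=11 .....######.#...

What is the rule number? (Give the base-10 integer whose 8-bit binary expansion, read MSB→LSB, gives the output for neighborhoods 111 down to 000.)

9

  ###|.  b7=0 t=0,i=3
  ##.|.  b6=0 t=0,i=6
  #.#|.  b5=0 t=0,i=12
  #..|.  b4=0 t=0,i=7
  .##|#  b3=1 t=0,i=2
  .#.|.  b2=0 t=0,i=11
  ..#|.  b1=0 t=0,i=1
  ...|#  b0=1 t=0,i=0
  bits 00001001 = 9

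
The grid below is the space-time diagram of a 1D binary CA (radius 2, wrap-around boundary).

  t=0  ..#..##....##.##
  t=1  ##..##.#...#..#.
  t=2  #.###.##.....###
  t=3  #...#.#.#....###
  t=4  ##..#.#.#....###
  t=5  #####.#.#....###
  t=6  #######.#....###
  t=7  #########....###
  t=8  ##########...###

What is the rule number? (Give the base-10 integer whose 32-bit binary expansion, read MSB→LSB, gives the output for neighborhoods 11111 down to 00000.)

4152133856

  #####|#  b31=1 t=4,i=15
  ####.|#  b30=1 t=2,i=15
  ###.#|#  b29=1 t=2,i=0
  ###..|#  b28=1 t=3,i=0
  ##.##|.  b27=0 t=0,i=13
  ##.#.|#  b26=1 t=1,i=6
  ##..#|#  b25=1 t=0,i=0
  ##...|#  b24=1 t=0,i=7
  #.###|.  b23=0 t=2,i=2
  #.##.|#  b22=1 t=0,i=14
  #.#.#|#  b21=1 t=3,i=6
  #.#..|#  b20=1 t=1,i=7
  #..##|#  b19=1 t=0,i=4
  #..#.|#  b18=1 t=0,i=1
  #...#|.  b17=0 t=1,i=9
  #....|.  b16=0 t=0,i=8
  .####|#  b15=1 t=2,i=14
  .###.|.  b14=0 t=2,i=3
  .##.#|.  b13=0 t=0,i=12
  .##..|.  b12=0 t=0,i=6
  .#.##|#  b11=1 t=1,i=15
  .#.#.|.  b10=0 t=3,i=5
  .#..#|.  b9=0 t=0,i=3
  .#...|.  b8=0 t=1,i=8
  ..###|#  b7=1 t=2,i=13
  ..##.|#  b6=1 t=0,i=5
  ..#.#|#  b5=1 t=1,i=14
  ..#..|.  b4=0 t=0,i=2
  ...##|.  b3=0 t=0,i=10
  ...#.|.  b2=0 t=1,i=10
  ....#|.  b1=0 t=0,i=9
  .....|.  b0=0 t=2,i=10
  bits 11110111011111001000100011100000 = 4152133856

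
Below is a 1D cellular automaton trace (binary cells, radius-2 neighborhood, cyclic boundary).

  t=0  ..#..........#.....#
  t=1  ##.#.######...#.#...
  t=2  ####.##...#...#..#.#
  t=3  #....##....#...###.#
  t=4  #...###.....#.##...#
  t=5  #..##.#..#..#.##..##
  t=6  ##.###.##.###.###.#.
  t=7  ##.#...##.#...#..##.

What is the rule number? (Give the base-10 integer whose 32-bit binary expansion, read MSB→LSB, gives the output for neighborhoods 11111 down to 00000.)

384087017

  [31] ##### => .  t=1,i=7
  [30] ####. => .  t=1,i=9
  [29] ###.# => .  t=2,i=3
  [28] ###.. => #  t=1,i=10
  [27] ##.## => .  t=2,i=4
  [26] ##.#. => #  t=1,i=2
  [25] ##..# => #  t=5,i=1
  [24] ##... => .  t=1,i=11
  [23] #.### => #  t=1,i=5
  [22] #.##. => #  t=2,i=5
  [21] #.#.# => #  t=1,i=3
  [20] #.#.. => .  t=1,i=16
  [19] #..## => .  t=5,i=2
  [18] #..#. => #  t=0,i=1
  [17] #...# => .  t=1,i=12
  [16] #.... => .  t=0,i=4
  [15] .#### => #  t=1,i=6
  [14] .###. => .  t=3,i=16
  [13] .##.# => #  t=1,i=1
  [12] .##.. => #  t=2,i=6
  [11] .#.## => .  t=1,i=4
  [10] .#.#. => .  t=1,i=15
  [9] .#..# => #  t=0,i=0
  [8] .#... => #  t=0,i=3
  [7] ..### => #  t=3,i=15
  [6] ..##. => #  t=1,i=0
  [5] ..#.# => #  t=1,i=14
  [4] ..#.. => .  t=0,i=2
  [3] ...## => #  t=1,i=19
  [2] ...#. => .  t=0,i=12
  [1] ....# => .  t=0,i=11
  [0] ..... => #  t=0,i=5
  bits 00010110111001001011001111101001 = 384087017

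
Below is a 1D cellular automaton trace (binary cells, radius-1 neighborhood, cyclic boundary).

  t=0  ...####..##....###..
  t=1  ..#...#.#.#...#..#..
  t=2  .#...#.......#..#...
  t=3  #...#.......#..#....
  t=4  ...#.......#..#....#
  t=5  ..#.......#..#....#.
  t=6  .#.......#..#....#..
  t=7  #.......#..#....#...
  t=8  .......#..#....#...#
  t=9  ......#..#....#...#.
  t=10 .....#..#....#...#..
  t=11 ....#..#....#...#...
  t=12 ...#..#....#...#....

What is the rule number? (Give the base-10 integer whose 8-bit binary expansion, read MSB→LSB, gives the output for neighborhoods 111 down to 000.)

  nb ###: next=.  (t=0,i=4, bit7=0)
  nb ##.: next=#  (t=0,i=6, bit6=1)
  nb #.#: next=.  (t=1,i=7, bit5=0)
  nb #..: next=.  (t=0,i=7, bit4=0)
  nb .##: next=.  (t=0,i=3, bit3=0)
  nb .#.: next=.  (t=1,i=2, bit2=0)
  nb ..#: next=#  (t=0,i=2, bit1=1)
  nb ...: next=.  (t=0,i=0, bit0=0)
  bits 01000010 = 66

66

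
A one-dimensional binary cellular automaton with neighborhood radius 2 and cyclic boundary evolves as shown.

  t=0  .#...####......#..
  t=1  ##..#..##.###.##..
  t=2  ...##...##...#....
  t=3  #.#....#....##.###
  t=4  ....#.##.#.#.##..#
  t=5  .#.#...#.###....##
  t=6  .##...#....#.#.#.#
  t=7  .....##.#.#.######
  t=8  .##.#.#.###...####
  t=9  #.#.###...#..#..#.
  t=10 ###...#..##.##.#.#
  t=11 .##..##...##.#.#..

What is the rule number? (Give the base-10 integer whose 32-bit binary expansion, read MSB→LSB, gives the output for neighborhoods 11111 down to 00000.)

  ##### -> #   bit 31 = 1  t=7,i=14
  ####. -> #   bit 30 = 1  t=0,i=7
  ###.# -> .   bit 29 = 0  t=1,i=12
  ###.. -> #   bit 28 = 1  t=0,i=8
  ##.## -> #   bit 27 = 1  t=1,i=9
  ##.#. -> .   bit 26 = 0  t=3,i=1
  ##..# -> .   bit 25 = 0  t=1,i=2
  ##... -> .   bit 24 = 0  t=0,i=9
  #.### -> .   bit 23 = 0  t=1,i=10
  #.##. -> .   bit 22 = 0  t=1,i=14
  #.#.# -> #   bit 21 = 1  t=4,i=9
  #.#.. -> .   bit 20 = 0  t=3,i=2
  #..## -> .   bit 19 = 0  t=1,i=6
  #..#. -> #   bit 18 = 1  t=1,i=3
  #...# -> .   bit 17 = 0  t=0,i=3
  #.... -> #   bit 16 = 1  t=0,i=10
  .#### -> .   bit 15 = 0  t=0,i=6
  .###. -> .   bit 14 = 0  t=1,i=11
  .##.# -> #   bit 13 = 1  t=1,i=8
  .##.. -> .   bit 12 = 0  t=1,i=1
  .#.## -> .   bit 11 = 0  t=4,i=5
  .#.#. -> #   bit 10 = 1  t=4,i=10
  .#..# -> .   bit 9 = 0  t=1,i=5
  .#... -> .   bit 8 = 0  t=0,i=2
  ..### -> .   bit 7 = 0  t=0,i=5
  ..##. -> .   bit 6 = 0  t=1,i=0
  ..#.# -> .   bit 5 = 0  t=4,i=4
  ..#.. -> #   bit 4 = 1  t=0,i=1
  ...## -> #   bit 3 = 1  t=0,i=4
  ...#. -> #   bit 2 = 1  t=0,i=0
  ....# -> .   bit 1 = 0  t=0,i=13
  ..... -> #   bit 0 = 1  t=0,i=11
  bits 11011000001001010010010000011101 = 3626312733

3626312733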